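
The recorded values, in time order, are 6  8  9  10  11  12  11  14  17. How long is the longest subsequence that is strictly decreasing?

2

Let dp[i] be the longest strictly decreasing subsequence ending at i:
i:      1  2  3  4  5  6  7  8  9
a[i]:   6  8  9 10 11 12 11 14 17
dp:     1  1  1  1  1  1  2  1  1
Maximum is 2.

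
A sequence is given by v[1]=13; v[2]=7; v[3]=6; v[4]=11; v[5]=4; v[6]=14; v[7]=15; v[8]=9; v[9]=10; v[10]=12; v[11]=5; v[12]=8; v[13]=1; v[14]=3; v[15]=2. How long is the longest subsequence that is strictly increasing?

4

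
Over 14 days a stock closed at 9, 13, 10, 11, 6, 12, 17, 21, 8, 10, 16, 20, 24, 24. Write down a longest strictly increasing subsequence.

9, 10, 11, 12, 17, 21, 24

Patience tails give the LIS length; then backtrack through the dp parents:
9 → extends → [9]
13 → extends → [9, 13]
10 → replaces 13 → [9, 10]
11 → extends → [9, 10, 11]
6 → replaces 9 → [6, 10, 11]
12 → extends → [6, 10, 11, 12]
17 → extends → [6, 10, 11, 12, 17]
21 → extends → [6, 10, 11, 12, 17, 21]
8 → replaces 10 → [6, 8, 11, 12, 17, 21]
10 → replaces 11 → [6, 8, 10, 12, 17, 21]
16 → replaces 17 → [6, 8, 10, 12, 16, 21]
20 → replaces 21 → [6, 8, 10, 12, 16, 20]
24 → extends → [6, 8, 10, 12, 16, 20, 24]
24 → already a tail → [6, 8, 10, 12, 16, 20, 24]
Length 7; one witness is 9, 10, 11, 12, 17, 21, 24.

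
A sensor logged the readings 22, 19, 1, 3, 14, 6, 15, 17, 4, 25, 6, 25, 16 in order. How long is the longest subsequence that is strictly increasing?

6

Let dp[i] be the length of the longest such subsequence ending at index i:
i:      1  2  3  4  5  6  7  8  9 10 11 12 13
a[i]:  22 19  1  3 14  6 15 17  4 25  6 25 16
dp:     1  1  1  2  3  3  4  5  3  6  4  6  5
Maximum dp value is 6.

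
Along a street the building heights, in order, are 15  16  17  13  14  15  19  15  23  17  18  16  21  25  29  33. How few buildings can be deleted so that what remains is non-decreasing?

Fewest deletions = n − (longest non-decreasing subsequence).
Patience tails:
15 → extends → [15]
16 → extends → [15, 16]
17 → extends → [15, 16, 17]
13 → replaces 15 → [13, 16, 17]
14 → replaces 16 → [13, 14, 17]
15 → replaces 17 → [13, 14, 15]
19 → extends → [13, 14, 15, 19]
15 → replaces 19 → [13, 14, 15, 15]
23 → extends → [13, 14, 15, 15, 23]
17 → replaces 23 → [13, 14, 15, 15, 17]
18 → extends → [13, 14, 15, 15, 17, 18]
16 → replaces 17 → [13, 14, 15, 15, 16, 18]
21 → extends → [13, 14, 15, 15, 16, 18, 21]
25 → extends → [13, 14, 15, 15, 16, 18, 21, 25]
29 → extends → [13, 14, 15, 15, 16, 18, 21, 25, 29]
33 → extends → [13, 14, 15, 15, 16, 18, 21, 25, 29, 33]
Longest non-decreasing subsequence has length 10, so deletions = 16 − 10 = 6.

6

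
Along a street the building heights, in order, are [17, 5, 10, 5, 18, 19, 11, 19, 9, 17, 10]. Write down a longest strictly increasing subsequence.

Patience tails give the LIS length; then backtrack through the dp parents:
17 → extends → [17]
5 → replaces 17 → [5]
10 → extends → [5, 10]
5 → already a tail → [5, 10]
18 → extends → [5, 10, 18]
19 → extends → [5, 10, 18, 19]
11 → replaces 18 → [5, 10, 11, 19]
19 → already a tail → [5, 10, 11, 19]
9 → replaces 10 → [5, 9, 11, 19]
17 → replaces 19 → [5, 9, 11, 17]
10 → replaces 11 → [5, 9, 10, 17]
Length 4; one witness is 5, 10, 18, 19.

5, 10, 18, 19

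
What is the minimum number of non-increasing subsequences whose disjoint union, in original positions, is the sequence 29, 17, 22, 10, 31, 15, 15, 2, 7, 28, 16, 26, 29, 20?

5

Place each on the leftmost legal pile:
29 → new pile 1 (tops now [29])
17 → pile 1 (tops now [17])
22 → new pile 2 (tops now [17, 22])
10 → pile 1 (tops now [10, 22])
31 → new pile 3 (tops now [10, 22, 31])
15 → pile 2 (tops now [10, 15, 31])
15 → pile 2 (tops now [10, 15, 31])
2 → pile 1 (tops now [2, 15, 31])
7 → pile 2 (tops now [2, 7, 31])
28 → pile 3 (tops now [2, 7, 28])
16 → pile 3 (tops now [2, 7, 16])
26 → new pile 4 (tops now [2, 7, 16, 26])
29 → new pile 5 (tops now [2, 7, 16, 26, 29])
20 → pile 4 (tops now [2, 7, 16, 20, 29])
Five piles.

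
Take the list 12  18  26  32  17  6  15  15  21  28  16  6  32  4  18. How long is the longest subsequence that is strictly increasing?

5

Let dp[i] be the length of the longest such subsequence ending at index i:
i:      1  2  3  4  5  6  7  8  9 10 11 12 13 14 15
a[i]:  12 18 26 32 17  6 15 15 21 28 16  6 32  4 18
dp:     1  2  3  4  2  1  2  2  3  4  3  1  5  1  4
Maximum dp value is 5.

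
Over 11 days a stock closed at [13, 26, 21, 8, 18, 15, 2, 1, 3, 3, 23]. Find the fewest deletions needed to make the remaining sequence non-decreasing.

7

Fewest deletions = n − (longest non-decreasing subsequence).
Patience tails:
13 → extends → [13]
26 → extends → [13, 26]
21 → replaces 26 → [13, 21]
8 → replaces 13 → [8, 21]
18 → replaces 21 → [8, 18]
15 → replaces 18 → [8, 15]
2 → replaces 8 → [2, 15]
1 → replaces 2 → [1, 15]
3 → replaces 15 → [1, 3]
3 → extends → [1, 3, 3]
23 → extends → [1, 3, 3, 23]
Longest non-decreasing subsequence has length 4, so deletions = 11 − 4 = 7.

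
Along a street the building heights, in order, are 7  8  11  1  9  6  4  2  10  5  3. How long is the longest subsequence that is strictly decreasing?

5

Negate each value so 'decreasing' becomes 'increasing', then run patience tails on the negated sequence:
-7 → extends → [-7]
-8 → replaces -7 → [-8]
-11 → replaces -8 → [-11]
-1 → extends → [-11, -1]
-9 → replaces -1 → [-11, -9]
-6 → extends → [-11, -9, -6]
-4 → extends → [-11, -9, -6, -4]
-2 → extends → [-11, -9, -6, -4, -2]
-10 → replaces -9 → [-11, -10, -6, -4, -2]
-5 → replaces -4 → [-11, -10, -6, -5, -2]
-3 → replaces -2 → [-11, -10, -6, -5, -3]
Five tails, so the longest strictly decreasing subsequence of the original has length 5.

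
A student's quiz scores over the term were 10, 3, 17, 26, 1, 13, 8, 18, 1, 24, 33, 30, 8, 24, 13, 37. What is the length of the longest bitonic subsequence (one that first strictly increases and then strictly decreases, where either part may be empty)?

inc[i] = longest strictly increasing subsequence ending at i; dec[i] = longest strictly decreasing subsequence starting at i:
i:      1  2  3  4  5  6  7  8  9 10 11 12 13 14 15 16
a[i]:  10  3 17 26  1 13  8 18  1 24 33 30  8 24 13 37
inc:    1  1  2  3  1  2  2  3  1  4  5  5  2  4  3  6
dec:    3  2  4  4  1  3  2  2  1  2  4  3  1  2  1  1
Best peak at i=11 (value 33): inc=5, dec=4, length 5+4−1 = 8.

8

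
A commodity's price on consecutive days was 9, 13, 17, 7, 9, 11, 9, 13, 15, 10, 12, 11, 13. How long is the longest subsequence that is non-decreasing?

Track the smallest tail for each achievable length (allowing ties):
9 → extends → [9]
13 → extends → [9, 13]
17 → extends → [9, 13, 17]
7 → replaces 9 → [7, 13, 17]
9 → replaces 13 → [7, 9, 17]
11 → replaces 17 → [7, 9, 11]
9 → replaces 11 → [7, 9, 9]
13 → extends → [7, 9, 9, 13]
15 → extends → [7, 9, 9, 13, 15]
10 → replaces 13 → [7, 9, 9, 10, 15]
12 → replaces 15 → [7, 9, 9, 10, 12]
11 → replaces 12 → [7, 9, 9, 10, 11]
13 → extends → [7, 9, 9, 10, 11, 13]
Six tails, so the longest non-decreasing subsequence has length 6 (e.g. 9, 9, 9, 10, 12, 13).

6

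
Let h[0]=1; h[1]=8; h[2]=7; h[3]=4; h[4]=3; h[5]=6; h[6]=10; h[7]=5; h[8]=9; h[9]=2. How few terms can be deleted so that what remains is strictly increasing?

Fewest deletions = n − (longest strictly increasing subsequence).
Patience tails:
1 → extends → [1]
8 → extends → [1, 8]
7 → replaces 8 → [1, 7]
4 → replaces 7 → [1, 4]
3 → replaces 4 → [1, 3]
6 → extends → [1, 3, 6]
10 → extends → [1, 3, 6, 10]
5 → replaces 6 → [1, 3, 5, 10]
9 → replaces 10 → [1, 3, 5, 9]
2 → replaces 3 → [1, 2, 5, 9]
Longest strictly increasing subsequence has length 4, so deletions = 10 − 4 = 6.

6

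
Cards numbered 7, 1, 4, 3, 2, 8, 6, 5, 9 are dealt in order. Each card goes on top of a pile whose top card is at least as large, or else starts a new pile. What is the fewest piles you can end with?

Place each on the leftmost legal pile:
7 → new pile 1 (tops now [7])
1 → pile 1 (tops now [1])
4 → new pile 2 (tops now [1, 4])
3 → pile 2 (tops now [1, 3])
2 → pile 2 (tops now [1, 2])
8 → new pile 3 (tops now [1, 2, 8])
6 → pile 3 (tops now [1, 2, 6])
5 → pile 3 (tops now [1, 2, 5])
9 → new pile 4 (tops now [1, 2, 5, 9])
Four piles.

4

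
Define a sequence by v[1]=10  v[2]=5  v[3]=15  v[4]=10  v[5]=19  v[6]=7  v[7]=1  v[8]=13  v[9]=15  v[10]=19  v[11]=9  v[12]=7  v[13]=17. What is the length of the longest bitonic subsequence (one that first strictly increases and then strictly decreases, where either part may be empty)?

7

inc[i] = longest strictly increasing subsequence ending at i; dec[i] = longest strictly decreasing subsequence starting at i:
i:      1  2  3  4  5  6  7  8  9 10 11 12 13
v[i]:  10  5 15 10 19  7  1 13 15 19  9  7 17
inc:    1  1  2  2  3  2  1  3  4  5  3  2  5
dec:    3  2  4  3  4  2  1  3  3  3  2  1  1
Best peak at i=10 (value 19): inc=5, dec=3, length 5+3−1 = 7.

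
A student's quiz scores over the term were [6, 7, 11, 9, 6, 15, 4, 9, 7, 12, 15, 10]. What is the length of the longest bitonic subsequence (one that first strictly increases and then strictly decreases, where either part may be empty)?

6

inc[i] = longest strictly increasing subsequence ending at i; dec[i] = longest strictly decreasing subsequence starting at i:
i:      1  2  3  4  5  6  7  8  9 10 11 12
a[i]:   6  7 11  9  6 15  4  9  7 12 15 10
inc:    1  2  3  3  1  4  1  3  2  4  5  4
dec:    2  3  4  3  2  3  1  2  1  2  2  1
Best peak at i=3 (value 11): inc=3, dec=4, length 3+4−1 = 6.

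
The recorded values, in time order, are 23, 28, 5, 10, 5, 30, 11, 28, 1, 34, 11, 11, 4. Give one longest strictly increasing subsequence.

Patience tails give the LIS length; then backtrack through the dp parents:
23 → extends → [23]
28 → extends → [23, 28]
5 → replaces 23 → [5, 28]
10 → replaces 28 → [5, 10]
5 → already a tail → [5, 10]
30 → extends → [5, 10, 30]
11 → replaces 30 → [5, 10, 11]
28 → extends → [5, 10, 11, 28]
1 → replaces 5 → [1, 10, 11, 28]
34 → extends → [1, 10, 11, 28, 34]
11 → already a tail → [1, 10, 11, 28, 34]
11 → already a tail → [1, 10, 11, 28, 34]
4 → replaces 10 → [1, 4, 11, 28, 34]
Length 5; one witness is 5, 10, 11, 28, 34.

5, 10, 11, 28, 34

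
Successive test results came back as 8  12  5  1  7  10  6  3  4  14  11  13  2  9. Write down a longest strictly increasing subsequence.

5, 7, 10, 11, 13

Patience tails give the LIS length; then backtrack through the dp parents:
8 → extends → [8]
12 → extends → [8, 12]
5 → replaces 8 → [5, 12]
1 → replaces 5 → [1, 12]
7 → replaces 12 → [1, 7]
10 → extends → [1, 7, 10]
6 → replaces 7 → [1, 6, 10]
3 → replaces 6 → [1, 3, 10]
4 → replaces 10 → [1, 3, 4]
14 → extends → [1, 3, 4, 14]
11 → replaces 14 → [1, 3, 4, 11]
13 → extends → [1, 3, 4, 11, 13]
2 → replaces 3 → [1, 2, 4, 11, 13]
9 → replaces 11 → [1, 2, 4, 9, 13]
Length 5; one witness is 5, 7, 10, 11, 13.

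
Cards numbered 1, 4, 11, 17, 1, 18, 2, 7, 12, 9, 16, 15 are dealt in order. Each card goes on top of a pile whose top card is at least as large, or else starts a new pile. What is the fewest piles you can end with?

5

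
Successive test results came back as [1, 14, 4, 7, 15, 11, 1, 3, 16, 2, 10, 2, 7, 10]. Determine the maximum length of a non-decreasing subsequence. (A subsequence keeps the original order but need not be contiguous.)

6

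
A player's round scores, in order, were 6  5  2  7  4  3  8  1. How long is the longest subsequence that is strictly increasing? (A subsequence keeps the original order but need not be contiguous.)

Track the smallest tail for each achievable length (strict):
6 → extends → [6]
5 → replaces 6 → [5]
2 → replaces 5 → [2]
7 → extends → [2, 7]
4 → replaces 7 → [2, 4]
3 → replaces 4 → [2, 3]
8 → extends → [2, 3, 8]
1 → replaces 2 → [1, 3, 8]
Three tails, so the longest strictly increasing subsequence has length 3 (e.g. 6, 7, 8).

3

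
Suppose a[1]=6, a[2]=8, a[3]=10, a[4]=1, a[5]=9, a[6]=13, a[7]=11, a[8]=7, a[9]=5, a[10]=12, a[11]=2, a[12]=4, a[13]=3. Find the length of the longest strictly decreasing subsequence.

6

Negate each value so 'decreasing' becomes 'increasing', then run patience tails on the negated sequence:
-6 → extends → [-6]
-8 → replaces -6 → [-8]
-10 → replaces -8 → [-10]
-1 → extends → [-10, -1]
-9 → replaces -1 → [-10, -9]
-13 → replaces -10 → [-13, -9]
-11 → replaces -9 → [-13, -11]
-7 → extends → [-13, -11, -7]
-5 → extends → [-13, -11, -7, -5]
-12 → replaces -11 → [-13, -12, -7, -5]
-2 → extends → [-13, -12, -7, -5, -2]
-4 → replaces -2 → [-13, -12, -7, -5, -4]
-3 → extends → [-13, -12, -7, -5, -4, -3]
Six tails, so the longest strictly decreasing subsequence of the original has length 6.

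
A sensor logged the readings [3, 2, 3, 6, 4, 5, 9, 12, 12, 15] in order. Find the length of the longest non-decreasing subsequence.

8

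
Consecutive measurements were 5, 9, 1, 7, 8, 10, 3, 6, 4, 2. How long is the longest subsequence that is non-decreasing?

4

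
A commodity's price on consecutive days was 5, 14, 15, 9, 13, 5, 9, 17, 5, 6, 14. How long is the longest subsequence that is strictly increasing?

Track the smallest tail for each achievable length (strict):
5 → extends → [5]
14 → extends → [5, 14]
15 → extends → [5, 14, 15]
9 → replaces 14 → [5, 9, 15]
13 → replaces 15 → [5, 9, 13]
5 → already a tail → [5, 9, 13]
9 → already a tail → [5, 9, 13]
17 → extends → [5, 9, 13, 17]
5 → already a tail → [5, 9, 13, 17]
6 → replaces 9 → [5, 6, 13, 17]
14 → replaces 17 → [5, 6, 13, 14]
Four tails, so the longest strictly increasing subsequence has length 4 (e.g. 5, 14, 15, 17).

4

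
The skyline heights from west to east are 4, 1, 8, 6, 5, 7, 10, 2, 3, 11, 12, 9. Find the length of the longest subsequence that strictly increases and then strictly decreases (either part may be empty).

7

inc[i] = longest strictly increasing subsequence ending at i; dec[i] = longest strictly decreasing subsequence starting at i:
i:      1  2  3  4  5  6  7  8  9 10 11 12
a[i]:   4  1  8  6  5  7 10  2  3 11 12  9
inc:    1  1  2  2  2  3  4  2  3  5  6  4
dec:    2  1  4  3  2  2  2  1  1  2  2  1
Best peak at i=11 (value 12): inc=6, dec=2, length 6+2−1 = 7.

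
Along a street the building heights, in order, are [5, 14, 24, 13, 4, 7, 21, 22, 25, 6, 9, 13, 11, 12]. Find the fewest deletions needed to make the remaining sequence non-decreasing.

9

Fewest deletions = n − (longest non-decreasing subsequence).
Patience tails:
5 → extends → [5]
14 → extends → [5, 14]
24 → extends → [5, 14, 24]
13 → replaces 14 → [5, 13, 24]
4 → replaces 5 → [4, 13, 24]
7 → replaces 13 → [4, 7, 24]
21 → replaces 24 → [4, 7, 21]
22 → extends → [4, 7, 21, 22]
25 → extends → [4, 7, 21, 22, 25]
6 → replaces 7 → [4, 6, 21, 22, 25]
9 → replaces 21 → [4, 6, 9, 22, 25]
13 → replaces 22 → [4, 6, 9, 13, 25]
11 → replaces 13 → [4, 6, 9, 11, 25]
12 → replaces 25 → [4, 6, 9, 11, 12]
Longest non-decreasing subsequence has length 5, so deletions = 14 − 5 = 9.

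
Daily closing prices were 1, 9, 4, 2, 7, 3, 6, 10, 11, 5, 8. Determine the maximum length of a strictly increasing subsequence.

Track the smallest tail for each achievable length (strict):
1 → extends → [1]
9 → extends → [1, 9]
4 → replaces 9 → [1, 4]
2 → replaces 4 → [1, 2]
7 → extends → [1, 2, 7]
3 → replaces 7 → [1, 2, 3]
6 → extends → [1, 2, 3, 6]
10 → extends → [1, 2, 3, 6, 10]
11 → extends → [1, 2, 3, 6, 10, 11]
5 → replaces 6 → [1, 2, 3, 5, 10, 11]
8 → replaces 10 → [1, 2, 3, 5, 8, 11]
Six tails, so the longest strictly increasing subsequence has length 6 (e.g. 1, 2, 3, 6, 10, 11).

6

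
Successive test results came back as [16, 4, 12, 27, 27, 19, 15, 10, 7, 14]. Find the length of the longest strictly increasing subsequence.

Track the smallest tail for each achievable length (strict):
16 → extends → [16]
4 → replaces 16 → [4]
12 → extends → [4, 12]
27 → extends → [4, 12, 27]
27 → already a tail → [4, 12, 27]
19 → replaces 27 → [4, 12, 19]
15 → replaces 19 → [4, 12, 15]
10 → replaces 12 → [4, 10, 15]
7 → replaces 10 → [4, 7, 15]
14 → replaces 15 → [4, 7, 14]
Three tails, so the longest strictly increasing subsequence has length 3 (e.g. 4, 12, 27).

3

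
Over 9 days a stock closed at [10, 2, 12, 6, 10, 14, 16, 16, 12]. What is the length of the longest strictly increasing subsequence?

Track the smallest tail for each achievable length (strict):
10 → extends → [10]
2 → replaces 10 → [2]
12 → extends → [2, 12]
6 → replaces 12 → [2, 6]
10 → extends → [2, 6, 10]
14 → extends → [2, 6, 10, 14]
16 → extends → [2, 6, 10, 14, 16]
16 → already a tail → [2, 6, 10, 14, 16]
12 → replaces 14 → [2, 6, 10, 12, 16]
Five tails, so the longest strictly increasing subsequence has length 5 (e.g. 2, 6, 10, 14, 16).

5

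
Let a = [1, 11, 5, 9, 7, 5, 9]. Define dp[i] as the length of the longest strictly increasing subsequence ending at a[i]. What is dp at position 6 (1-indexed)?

dp[i] = 1 + max{dp[j] : j<i, a[j]<a[i]} (or 1 if no such j):
i:      1  2  3  4  5  6  7
a[i]:   1 11  5  9  7  5  9
dp:     1  2  2  3  3  2  4
At index 6 the value is 2.

2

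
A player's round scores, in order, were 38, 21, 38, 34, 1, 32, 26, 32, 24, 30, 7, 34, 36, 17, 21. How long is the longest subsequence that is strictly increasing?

Let dp[i] be the length of the longest such subsequence ending at index i:
i:      1  2  3  4  5  6  7  8  9 10 11 12 13 14 15
a[i]:  38 21 38 34  1 32 26 32 24 30  7 34 36 17 21
dp:     1  1  2  2  1  2  2  3  2  3  2  4  5  3  4
Maximum dp value is 5.

5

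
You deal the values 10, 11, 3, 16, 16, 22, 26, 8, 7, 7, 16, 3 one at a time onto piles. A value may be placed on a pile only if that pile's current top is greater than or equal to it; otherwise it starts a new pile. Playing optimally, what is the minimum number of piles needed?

Place each on the leftmost legal pile:
10 → new pile 1 (tops now [10])
11 → new pile 2 (tops now [10, 11])
3 → pile 1 (tops now [3, 11])
16 → new pile 3 (tops now [3, 11, 16])
16 → pile 3 (tops now [3, 11, 16])
22 → new pile 4 (tops now [3, 11, 16, 22])
26 → new pile 5 (tops now [3, 11, 16, 22, 26])
8 → pile 2 (tops now [3, 8, 16, 22, 26])
7 → pile 2 (tops now [3, 7, 16, 22, 26])
7 → pile 2 (tops now [3, 7, 16, 22, 26])
16 → pile 3 (tops now [3, 7, 16, 22, 26])
3 → pile 1 (tops now [3, 7, 16, 22, 26])
Five piles.

5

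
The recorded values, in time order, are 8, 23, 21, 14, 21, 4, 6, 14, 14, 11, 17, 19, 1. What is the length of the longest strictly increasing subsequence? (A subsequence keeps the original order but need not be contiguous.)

Let dp[i] be the length of the longest such subsequence ending at index i:
i:      1  2  3  4  5  6  7  8  9 10 11 12 13
a[i]:   8 23 21 14 21  4  6 14 14 11 17 19  1
dp:     1  2  2  2  3  1  2  3  3  3  4  5  1
Maximum dp value is 5.

5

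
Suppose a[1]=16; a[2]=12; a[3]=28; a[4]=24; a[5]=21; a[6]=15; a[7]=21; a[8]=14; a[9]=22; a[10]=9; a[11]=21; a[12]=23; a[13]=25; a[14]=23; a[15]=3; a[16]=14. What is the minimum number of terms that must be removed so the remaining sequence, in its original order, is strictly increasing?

Fewest deletions = n − (longest strictly increasing subsequence).
Patience tails:
16 → extends → [16]
12 → replaces 16 → [12]
28 → extends → [12, 28]
24 → replaces 28 → [12, 24]
21 → replaces 24 → [12, 21]
15 → replaces 21 → [12, 15]
21 → extends → [12, 15, 21]
14 → replaces 15 → [12, 14, 21]
22 → extends → [12, 14, 21, 22]
9 → replaces 12 → [9, 14, 21, 22]
21 → already a tail → [9, 14, 21, 22]
23 → extends → [9, 14, 21, 22, 23]
25 → extends → [9, 14, 21, 22, 23, 25]
23 → already a tail → [9, 14, 21, 22, 23, 25]
3 → replaces 9 → [3, 14, 21, 22, 23, 25]
14 → already a tail → [3, 14, 21, 22, 23, 25]
Longest strictly increasing subsequence has length 6, so deletions = 16 − 6 = 10.

10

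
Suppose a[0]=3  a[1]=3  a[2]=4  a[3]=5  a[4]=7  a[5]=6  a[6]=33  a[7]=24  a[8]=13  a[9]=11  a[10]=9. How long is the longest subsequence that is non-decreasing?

6

Let dp[i] be the length of the longest such subsequence ending at index i:
i:      0  1  2  3  4  5  6  7  8  9 10
a[i]:   3  3  4  5  7  6 33 24 13 11  9
dp:     1  2  3  4  5  5  6  6  6  6  6
Maximum dp value is 6.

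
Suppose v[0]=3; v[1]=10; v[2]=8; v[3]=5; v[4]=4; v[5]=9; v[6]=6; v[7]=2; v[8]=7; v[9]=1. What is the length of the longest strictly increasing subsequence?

4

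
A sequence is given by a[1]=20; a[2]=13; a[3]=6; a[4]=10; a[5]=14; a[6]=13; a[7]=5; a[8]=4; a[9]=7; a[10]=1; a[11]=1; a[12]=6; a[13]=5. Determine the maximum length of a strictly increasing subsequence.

3

Track the smallest tail for each achievable length (strict):
20 → extends → [20]
13 → replaces 20 → [13]
6 → replaces 13 → [6]
10 → extends → [6, 10]
14 → extends → [6, 10, 14]
13 → replaces 14 → [6, 10, 13]
5 → replaces 6 → [5, 10, 13]
4 → replaces 5 → [4, 10, 13]
7 → replaces 10 → [4, 7, 13]
1 → replaces 4 → [1, 7, 13]
1 → already a tail → [1, 7, 13]
6 → replaces 7 → [1, 6, 13]
5 → replaces 6 → [1, 5, 13]
Three tails, so the longest strictly increasing subsequence has length 3 (e.g. 6, 10, 14).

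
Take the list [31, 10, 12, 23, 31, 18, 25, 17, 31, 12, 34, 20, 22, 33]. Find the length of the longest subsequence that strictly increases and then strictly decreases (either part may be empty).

inc[i] = longest strictly increasing subsequence ending at i; dec[i] = longest strictly decreasing subsequence starting at i:
i:      1  2  3  4  5  6  7  8  9 10 11 12 13 14
a[i]:  31 10 12 23 31 18 25 17 31 12 34 20 22 33
inc:    1  1  2  3  4  3  4  3  5  2  6  4  5  6
dec:    5  1  1  4  4  3  3  2  2  1  2  1  1  1
Best peak at i=5 (value 31): inc=4, dec=4, length 4+4−1 = 7.

7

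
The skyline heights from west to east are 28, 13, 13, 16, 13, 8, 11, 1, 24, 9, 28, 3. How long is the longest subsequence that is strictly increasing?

4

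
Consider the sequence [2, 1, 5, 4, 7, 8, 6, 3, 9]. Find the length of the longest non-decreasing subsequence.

5

Track the smallest tail for each achievable length (allowing ties):
2 → extends → [2]
1 → replaces 2 → [1]
5 → extends → [1, 5]
4 → replaces 5 → [1, 4]
7 → extends → [1, 4, 7]
8 → extends → [1, 4, 7, 8]
6 → replaces 7 → [1, 4, 6, 8]
3 → replaces 4 → [1, 3, 6, 8]
9 → extends → [1, 3, 6, 8, 9]
Five tails, so the longest non-decreasing subsequence has length 5 (e.g. 2, 5, 7, 8, 9).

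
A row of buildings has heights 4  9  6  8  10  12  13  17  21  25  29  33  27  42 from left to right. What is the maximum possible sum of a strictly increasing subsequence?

220

Let S[i] be the best sum of a strictly increasing subsequence ending at i:
i:       1   2   3   4   5   6   7   8   9  10  11  12  13  14
a[i]:    4   9   6   8  10  12  13  17  21  25  29  33  27  42
S:       4  13  10  18  28  40  53  70  91 116 145 178 143 220
Maximum is 220 (e.g. 4 + 6 + 8 + 10 + 12 + 13 + 17 + 21 + 25 + 29 + 33 + 42).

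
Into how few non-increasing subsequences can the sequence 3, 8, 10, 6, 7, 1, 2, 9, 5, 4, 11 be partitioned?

5

Place each on the leftmost legal pile:
3 → new pile 1 (tops now [3])
8 → new pile 2 (tops now [3, 8])
10 → new pile 3 (tops now [3, 8, 10])
6 → pile 2 (tops now [3, 6, 10])
7 → pile 3 (tops now [3, 6, 7])
1 → pile 1 (tops now [1, 6, 7])
2 → pile 2 (tops now [1, 2, 7])
9 → new pile 4 (tops now [1, 2, 7, 9])
5 → pile 3 (tops now [1, 2, 5, 9])
4 → pile 3 (tops now [1, 2, 4, 9])
11 → new pile 5 (tops now [1, 2, 4, 9, 11])
Five piles.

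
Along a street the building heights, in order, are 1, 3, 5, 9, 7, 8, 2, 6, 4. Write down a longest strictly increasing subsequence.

1, 3, 5, 7, 8

Patience tails give the LIS length; then backtrack through the dp parents:
1 → extends → [1]
3 → extends → [1, 3]
5 → extends → [1, 3, 5]
9 → extends → [1, 3, 5, 9]
7 → replaces 9 → [1, 3, 5, 7]
8 → extends → [1, 3, 5, 7, 8]
2 → replaces 3 → [1, 2, 5, 7, 8]
6 → replaces 7 → [1, 2, 5, 6, 8]
4 → replaces 5 → [1, 2, 4, 6, 8]
Length 5; one witness is 1, 3, 5, 7, 8.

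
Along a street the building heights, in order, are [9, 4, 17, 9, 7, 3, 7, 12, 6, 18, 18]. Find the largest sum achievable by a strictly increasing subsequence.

Let S[i] be the best sum of a strictly increasing subsequence ending at i:
i:      1  2  3  4  5  6  7  8  9 10 11
a[i]:   9  4 17  9  7  3  7 12  6 18 18
S:      9  4 26 13 11  3 11 25 10 44 44
Maximum is 44 (e.g. 9 + 17 + 18).

44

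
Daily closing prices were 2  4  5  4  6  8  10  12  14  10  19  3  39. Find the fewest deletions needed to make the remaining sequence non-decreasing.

3

Fewest deletions = n − (longest non-decreasing subsequence).
i:      1  2  3  4  5  6  7  8  9 10 11 12 13
a[i]:   2  4  5  4  6  8 10 12 14 10 19  3 39
dp:     1  2  3  3  4  5  6  7  8  7  9  2 10
max dp = 10, so deletions = 13 − 10 = 3.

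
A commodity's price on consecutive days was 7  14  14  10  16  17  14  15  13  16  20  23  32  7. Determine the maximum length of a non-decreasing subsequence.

9

Track the smallest tail for each achievable length (allowing ties):
7 → extends → [7]
14 → extends → [7, 14]
14 → extends → [7, 14, 14]
10 → replaces 14 → [7, 10, 14]
16 → extends → [7, 10, 14, 16]
17 → extends → [7, 10, 14, 16, 17]
14 → replaces 16 → [7, 10, 14, 14, 17]
15 → replaces 17 → [7, 10, 14, 14, 15]
13 → replaces 14 → [7, 10, 13, 14, 15]
16 → extends → [7, 10, 13, 14, 15, 16]
20 → extends → [7, 10, 13, 14, 15, 16, 20]
23 → extends → [7, 10, 13, 14, 15, 16, 20, 23]
32 → extends → [7, 10, 13, 14, 15, 16, 20, 23, 32]
7 → replaces 10 → [7, 7, 13, 14, 15, 16, 20, 23, 32]
Nine tails, so the longest non-decreasing subsequence has length 9 (e.g. 7, 14, 14, 14, 15, 16, 20, 23, 32).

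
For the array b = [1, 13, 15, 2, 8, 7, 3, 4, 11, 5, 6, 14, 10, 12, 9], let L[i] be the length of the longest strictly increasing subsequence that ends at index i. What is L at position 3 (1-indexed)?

dp[i] = 1 + max{dp[j] : j<i, b[j]<b[i]} (or 1 if no such j):
i:      1  2  3  4  5  6  7  8  9 10 11 12 13 14 15
b[i]:   1 13 15  2  8  7  3  4 11  5  6 14 10 12  9
dp:     1  2  3  2  3  3  3  4  5  5  6  7  7  8  7
At index 3 the value is 3.

3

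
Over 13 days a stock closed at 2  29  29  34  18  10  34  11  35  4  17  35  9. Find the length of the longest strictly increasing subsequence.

5

Track the smallest tail for each achievable length (strict):
2 → extends → [2]
29 → extends → [2, 29]
29 → already a tail → [2, 29]
34 → extends → [2, 29, 34]
18 → replaces 29 → [2, 18, 34]
10 → replaces 18 → [2, 10, 34]
34 → already a tail → [2, 10, 34]
11 → replaces 34 → [2, 10, 11]
35 → extends → [2, 10, 11, 35]
4 → replaces 10 → [2, 4, 11, 35]
17 → replaces 35 → [2, 4, 11, 17]
35 → extends → [2, 4, 11, 17, 35]
9 → replaces 11 → [2, 4, 9, 17, 35]
Five tails, so the longest strictly increasing subsequence has length 5 (e.g. 2, 10, 11, 17, 35).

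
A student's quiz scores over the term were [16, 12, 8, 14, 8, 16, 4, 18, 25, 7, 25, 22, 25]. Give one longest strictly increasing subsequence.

Patience tails give the LIS length; then backtrack through the dp parents:
16 → extends → [16]
12 → replaces 16 → [12]
8 → replaces 12 → [8]
14 → extends → [8, 14]
8 → already a tail → [8, 14]
16 → extends → [8, 14, 16]
4 → replaces 8 → [4, 14, 16]
18 → extends → [4, 14, 16, 18]
25 → extends → [4, 14, 16, 18, 25]
7 → replaces 14 → [4, 7, 16, 18, 25]
25 → already a tail → [4, 7, 16, 18, 25]
22 → replaces 25 → [4, 7, 16, 18, 22]
25 → extends → [4, 7, 16, 18, 22, 25]
Length 6; one witness is 12, 14, 16, 18, 22, 25.

12, 14, 16, 18, 22, 25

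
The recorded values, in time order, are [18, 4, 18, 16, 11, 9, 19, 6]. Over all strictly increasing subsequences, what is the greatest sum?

Let S[i] be the best sum of a strictly increasing subsequence ending at i:
i:      1  2  3  4  5  6  7  8
a[i]:  18  4 18 16 11  9 19  6
S:     18  4 22 20 15 13 41 10
Maximum is 41 (e.g. 4 + 18 + 19).

41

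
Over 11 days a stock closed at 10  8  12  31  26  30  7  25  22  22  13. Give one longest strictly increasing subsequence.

Patience tails give the LIS length; then backtrack through the dp parents:
10 → extends → [10]
8 → replaces 10 → [8]
12 → extends → [8, 12]
31 → extends → [8, 12, 31]
26 → replaces 31 → [8, 12, 26]
30 → extends → [8, 12, 26, 30]
7 → replaces 8 → [7, 12, 26, 30]
25 → replaces 26 → [7, 12, 25, 30]
22 → replaces 25 → [7, 12, 22, 30]
22 → already a tail → [7, 12, 22, 30]
13 → replaces 22 → [7, 12, 13, 30]
Length 4; one witness is 10, 12, 26, 30.

10, 12, 26, 30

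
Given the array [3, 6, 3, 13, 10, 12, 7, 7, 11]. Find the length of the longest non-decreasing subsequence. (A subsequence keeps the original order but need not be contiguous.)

5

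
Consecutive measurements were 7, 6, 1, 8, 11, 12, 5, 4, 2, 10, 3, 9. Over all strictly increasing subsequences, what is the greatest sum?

38

Let S[i] be the best sum of a strictly increasing subsequence ending at i:
i:      1  2  3  4  5  6  7  8  9 10 11 12
a[i]:   7  6  1  8 11 12  5  4  2 10  3  9
S:      7  6  1 15 26 38  6  5  3 25  6 24
Maximum is 38 (e.g. 7 + 8 + 11 + 12).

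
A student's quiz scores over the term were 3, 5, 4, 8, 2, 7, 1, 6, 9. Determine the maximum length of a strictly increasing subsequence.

4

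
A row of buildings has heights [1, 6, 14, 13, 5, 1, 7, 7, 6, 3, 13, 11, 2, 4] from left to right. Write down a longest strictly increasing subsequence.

1, 6, 7, 13

Patience tails give the LIS length; then backtrack through the dp parents:
1 → extends → [1]
6 → extends → [1, 6]
14 → extends → [1, 6, 14]
13 → replaces 14 → [1, 6, 13]
5 → replaces 6 → [1, 5, 13]
1 → already a tail → [1, 5, 13]
7 → replaces 13 → [1, 5, 7]
7 → already a tail → [1, 5, 7]
6 → replaces 7 → [1, 5, 6]
3 → replaces 5 → [1, 3, 6]
13 → extends → [1, 3, 6, 13]
11 → replaces 13 → [1, 3, 6, 11]
2 → replaces 3 → [1, 2, 6, 11]
4 → replaces 6 → [1, 2, 4, 11]
Length 4; one witness is 1, 6, 7, 13.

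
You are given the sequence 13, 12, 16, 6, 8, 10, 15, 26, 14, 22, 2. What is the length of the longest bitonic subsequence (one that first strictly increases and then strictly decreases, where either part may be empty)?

inc[i] = longest strictly increasing subsequence ending at i; dec[i] = longest strictly decreasing subsequence starting at i:
i:      1  2  3  4  5  6  7  8  9 10 11
a[i]:  13 12 16  6  8 10 15 26 14 22  2
inc:    1  1  2  1  2  3  4  5  4  5  1
dec:    4  3  4  2  2  2  3  3  2  2  1
Best peak at i=8 (value 26): inc=5, dec=3, length 5+3−1 = 7.

7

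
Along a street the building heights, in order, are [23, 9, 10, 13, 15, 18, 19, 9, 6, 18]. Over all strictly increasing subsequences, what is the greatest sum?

Let S[i] be the best sum of a strictly increasing subsequence ending at i:
i:      1  2  3  4  5  6  7  8  9 10
a[i]:  23  9 10 13 15 18 19  9  6 18
S:     23  9 19 32 47 65 84  9  6 65
Maximum is 84 (e.g. 9 + 10 + 13 + 15 + 18 + 19).

84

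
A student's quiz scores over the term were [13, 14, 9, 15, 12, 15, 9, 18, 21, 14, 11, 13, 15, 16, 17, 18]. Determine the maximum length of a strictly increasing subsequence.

7

Let dp[i] be the length of the longest such subsequence ending at index i:
i:      1  2  3  4  5  6  7  8  9 10 11 12 13 14 15 16
a[i]:  13 14  9 15 12 15  9 18 21 14 11 13 15 16 17 18
dp:     1  2  1  3  2  3  1  4  5  3  2  3  4  5  6  7
Maximum dp value is 7.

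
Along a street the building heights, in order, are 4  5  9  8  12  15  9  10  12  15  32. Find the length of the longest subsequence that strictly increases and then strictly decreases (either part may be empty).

inc[i] = longest strictly increasing subsequence ending at i; dec[i] = longest strictly decreasing subsequence starting at i:
i:      1  2  3  4  5  6  7  8  9 10 11
a[i]:   4  5  9  8 12 15  9 10 12 15 32
inc:    1  2  3  3  4  5  4  5  6  7  8
dec:    1  1  2  1  2  2  1  1  1  1  1
Best peak at i=11 (value 32): inc=8, dec=1, length 8+1−1 = 8.

8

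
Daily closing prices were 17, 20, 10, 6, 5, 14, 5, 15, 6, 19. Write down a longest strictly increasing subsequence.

10, 14, 15, 19

Patience tails give the LIS length; then backtrack through the dp parents:
17 → extends → [17]
20 → extends → [17, 20]
10 → replaces 17 → [10, 20]
6 → replaces 10 → [6, 20]
5 → replaces 6 → [5, 20]
14 → replaces 20 → [5, 14]
5 → already a tail → [5, 14]
15 → extends → [5, 14, 15]
6 → replaces 14 → [5, 6, 15]
19 → extends → [5, 6, 15, 19]
Length 4; one witness is 10, 14, 15, 19.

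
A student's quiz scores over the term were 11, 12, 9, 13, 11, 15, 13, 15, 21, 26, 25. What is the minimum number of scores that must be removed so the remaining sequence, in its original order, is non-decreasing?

Fewest deletions = n − (longest non-decreasing subsequence).
Patience tails:
11 → extends → [11]
12 → extends → [11, 12]
9 → replaces 11 → [9, 12]
13 → extends → [9, 12, 13]
11 → replaces 12 → [9, 11, 13]
15 → extends → [9, 11, 13, 15]
13 → replaces 15 → [9, 11, 13, 13]
15 → extends → [9, 11, 13, 13, 15]
21 → extends → [9, 11, 13, 13, 15, 21]
26 → extends → [9, 11, 13, 13, 15, 21, 26]
25 → replaces 26 → [9, 11, 13, 13, 15, 21, 25]
Longest non-decreasing subsequence has length 7, so deletions = 11 − 7 = 4.

4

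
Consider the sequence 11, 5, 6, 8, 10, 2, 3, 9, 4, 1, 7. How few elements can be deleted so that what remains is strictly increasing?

7

Fewest deletions = n − (longest strictly increasing subsequence).
Patience tails:
11 → extends → [11]
5 → replaces 11 → [5]
6 → extends → [5, 6]
8 → extends → [5, 6, 8]
10 → extends → [5, 6, 8, 10]
2 → replaces 5 → [2, 6, 8, 10]
3 → replaces 6 → [2, 3, 8, 10]
9 → replaces 10 → [2, 3, 8, 9]
4 → replaces 8 → [2, 3, 4, 9]
1 → replaces 2 → [1, 3, 4, 9]
7 → replaces 9 → [1, 3, 4, 7]
Longest strictly increasing subsequence has length 4, so deletions = 11 − 4 = 7.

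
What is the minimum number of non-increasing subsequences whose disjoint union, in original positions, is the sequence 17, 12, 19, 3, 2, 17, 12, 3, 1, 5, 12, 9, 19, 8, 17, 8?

Place each on the leftmost legal pile:
17 → new pile 1 (tops now [17])
12 → pile 1 (tops now [12])
19 → new pile 2 (tops now [12, 19])
3 → pile 1 (tops now [3, 19])
2 → pile 1 (tops now [2, 19])
17 → pile 2 (tops now [2, 17])
12 → pile 2 (tops now [2, 12])
3 → pile 2 (tops now [2, 3])
1 → pile 1 (tops now [1, 3])
5 → new pile 3 (tops now [1, 3, 5])
12 → new pile 4 (tops now [1, 3, 5, 12])
9 → pile 4 (tops now [1, 3, 5, 9])
19 → new pile 5 (tops now [1, 3, 5, 9, 19])
8 → pile 4 (tops now [1, 3, 5, 8, 19])
17 → pile 5 (tops now [1, 3, 5, 8, 17])
8 → pile 4 (tops now [1, 3, 5, 8, 17])
Five piles.

5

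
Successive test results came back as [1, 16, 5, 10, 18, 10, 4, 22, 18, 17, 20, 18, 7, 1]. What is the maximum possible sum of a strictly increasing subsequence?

Let S[i] be the best sum of a strictly increasing subsequence ending at i:
i:      1  2  3  4  5  6  7  8  9 10 11 12 13 14
a[i]:   1 16  5 10 18 10  4 22 18 17 20 18  7  1
S:      1 17  6 16 35 16  5 57 35 34 55 52 13  1
Maximum is 57 (e.g. 1 + 16 + 18 + 22).

57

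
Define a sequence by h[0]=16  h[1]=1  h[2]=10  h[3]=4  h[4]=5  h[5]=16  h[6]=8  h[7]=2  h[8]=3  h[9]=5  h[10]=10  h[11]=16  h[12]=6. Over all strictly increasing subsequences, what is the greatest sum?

44

Let S[i] be the best sum of a strictly increasing subsequence ending at i:
i:      0  1  2  3  4  5  6  7  8  9 10 11 12
h[i]:  16  1 10  4  5 16  8  2  3  5 10 16  6
S:     16  1 11  5 10 27 18  3  6 11 28 44 17
Maximum is 44 (e.g. 1 + 4 + 5 + 8 + 10 + 16).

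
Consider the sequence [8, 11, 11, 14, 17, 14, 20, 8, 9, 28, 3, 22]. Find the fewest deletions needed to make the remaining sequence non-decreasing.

5

Fewest deletions = n − (longest non-decreasing subsequence).
i:      1  2  3  4  5  6  7  8  9 10 11 12
a[i]:   8 11 11 14 17 14 20  8  9 28  3 22
dp:     1  2  3  4  5  5  6  2  3  7  1  7
max dp = 7, so deletions = 12 − 7 = 5.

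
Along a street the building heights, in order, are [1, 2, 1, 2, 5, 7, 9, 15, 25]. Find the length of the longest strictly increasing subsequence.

Let dp[i] be the length of the longest such subsequence ending at index i:
i:      1  2  3  4  5  6  7  8  9
a[i]:   1  2  1  2  5  7  9 15 25
dp:     1  2  1  2  3  4  5  6  7
Maximum dp value is 7.

7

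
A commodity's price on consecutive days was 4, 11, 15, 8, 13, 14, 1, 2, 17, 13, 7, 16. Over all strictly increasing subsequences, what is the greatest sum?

59

Let S[i] be the best sum of a strictly increasing subsequence ending at i:
i:      1  2  3  4  5  6  7  8  9 10 11 12
a[i]:   4 11 15  8 13 14  1  2 17 13  7 16
S:      4 15 30 12 28 42  1  3 59 28 11 58
Maximum is 59 (e.g. 4 + 11 + 13 + 14 + 17).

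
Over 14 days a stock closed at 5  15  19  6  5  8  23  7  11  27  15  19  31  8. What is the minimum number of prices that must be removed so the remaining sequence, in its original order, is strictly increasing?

Fewest deletions = n − (longest strictly increasing subsequence).
Patience tails:
5 → extends → [5]
15 → extends → [5, 15]
19 → extends → [5, 15, 19]
6 → replaces 15 → [5, 6, 19]
5 → already a tail → [5, 6, 19]
8 → replaces 19 → [5, 6, 8]
23 → extends → [5, 6, 8, 23]
7 → replaces 8 → [5, 6, 7, 23]
11 → replaces 23 → [5, 6, 7, 11]
27 → extends → [5, 6, 7, 11, 27]
15 → replaces 27 → [5, 6, 7, 11, 15]
19 → extends → [5, 6, 7, 11, 15, 19]
31 → extends → [5, 6, 7, 11, 15, 19, 31]
8 → replaces 11 → [5, 6, 7, 8, 15, 19, 31]
Longest strictly increasing subsequence has length 7, so deletions = 14 − 7 = 7.

7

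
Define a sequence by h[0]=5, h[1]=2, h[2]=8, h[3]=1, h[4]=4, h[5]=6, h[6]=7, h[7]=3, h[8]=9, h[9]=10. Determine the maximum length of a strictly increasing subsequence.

6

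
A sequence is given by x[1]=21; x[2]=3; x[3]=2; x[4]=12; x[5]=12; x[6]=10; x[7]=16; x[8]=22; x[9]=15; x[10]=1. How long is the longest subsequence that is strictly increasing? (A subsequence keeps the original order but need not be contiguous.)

Track the smallest tail for each achievable length (strict):
21 → extends → [21]
3 → replaces 21 → [3]
2 → replaces 3 → [2]
12 → extends → [2, 12]
12 → already a tail → [2, 12]
10 → replaces 12 → [2, 10]
16 → extends → [2, 10, 16]
22 → extends → [2, 10, 16, 22]
15 → replaces 16 → [2, 10, 15, 22]
1 → replaces 2 → [1, 10, 15, 22]
Four tails, so the longest strictly increasing subsequence has length 4 (e.g. 3, 12, 16, 22).

4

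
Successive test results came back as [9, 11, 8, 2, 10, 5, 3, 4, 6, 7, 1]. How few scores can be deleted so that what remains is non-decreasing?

Fewest deletions = n − (longest non-decreasing subsequence).
i:      1  2  3  4  5  6  7  8  9 10 11
a[i]:   9 11  8  2 10  5  3  4  6  7  1
dp:     1  2  1  1  2  2  2  3  4  5  1
max dp = 5, so deletions = 11 − 5 = 6.

6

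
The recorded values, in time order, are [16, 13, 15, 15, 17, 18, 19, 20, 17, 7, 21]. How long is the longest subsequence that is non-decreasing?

8

Let dp[i] be the length of the longest such subsequence ending at index i:
i:      1  2  3  4  5  6  7  8  9 10 11
a[i]:  16 13 15 15 17 18 19 20 17  7 21
dp:     1  1  2  3  4  5  6  7  5  1  8
Maximum dp value is 8.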